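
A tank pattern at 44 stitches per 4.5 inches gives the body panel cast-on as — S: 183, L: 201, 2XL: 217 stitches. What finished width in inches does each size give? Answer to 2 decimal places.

S 18.72 inches; L 20.56 inches; 2XL 22.19 inches.

44/4.5 = 9.778 sts per in.
S: 183 / 9.778 = 18.716 → 18.72 in.
L: 201 / 9.778 = 20.557 → 20.56 in.
2XL: 217 / 9.778 = 22.193 → 22.19 in.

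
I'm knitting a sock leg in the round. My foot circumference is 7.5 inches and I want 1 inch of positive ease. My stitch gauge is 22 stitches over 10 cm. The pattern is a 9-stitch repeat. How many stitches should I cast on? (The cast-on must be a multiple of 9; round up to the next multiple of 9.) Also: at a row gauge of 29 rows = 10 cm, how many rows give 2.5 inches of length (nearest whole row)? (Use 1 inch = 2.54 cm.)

Cast on 54 stitches; work 18 rows.

Finished = 7.5 + 1 = 8.5 inches.
8.5 inches × 2.54 = 21.59 cm.
22/10 = 2.2 sts per cm; 21.59 × 2.2 = 47.50 sts.
Next multiple of 9 → 54.
2.5 inches = 6.35 cm; × 2.9 = 18.41 → 18 rows.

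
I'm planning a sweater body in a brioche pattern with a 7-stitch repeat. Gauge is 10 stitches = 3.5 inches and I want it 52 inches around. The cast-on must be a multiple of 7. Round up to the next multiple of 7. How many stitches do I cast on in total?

CO 154 sts.

10 / 3.5 = 2.857 sts per inch.
52 × 2.857 = 148.57 sts.
Next multiple of 7: 154.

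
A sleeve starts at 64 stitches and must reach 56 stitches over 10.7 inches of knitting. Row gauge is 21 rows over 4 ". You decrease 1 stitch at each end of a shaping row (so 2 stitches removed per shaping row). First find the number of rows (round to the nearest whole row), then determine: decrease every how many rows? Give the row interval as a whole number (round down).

Rows = 10.7 × 5.25 = 56.2 → 56 rows.
Stitches to remove: 8 → 4 shaping rows (at 2 st each).
56 / 4 = 14.00 → every 14 rows.

Decrease every 14th row.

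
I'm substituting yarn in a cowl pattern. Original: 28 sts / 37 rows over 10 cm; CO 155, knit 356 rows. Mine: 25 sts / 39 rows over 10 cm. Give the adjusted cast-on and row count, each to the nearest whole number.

Stitches: 155 × 25/28 = 138.39 → 138.
Rows: 356 × 39/37 = 375.24 → 375.

Cast on 138 stitches; work 375 rows.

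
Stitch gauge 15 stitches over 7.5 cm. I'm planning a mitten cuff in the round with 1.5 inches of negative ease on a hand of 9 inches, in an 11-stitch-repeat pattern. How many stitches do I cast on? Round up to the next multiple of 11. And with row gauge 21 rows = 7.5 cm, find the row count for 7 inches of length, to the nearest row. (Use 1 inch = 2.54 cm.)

Cast on 44 stitches; work 50 rows.

Finished = 9 − 1.5 = 7.5 inches.
7.5 inches × 2.54 = 19.05 cm.
15/7.5 = 2 sts per cm; 19.05 × 2 = 38.10 sts.
Next multiple of 11 → 44.
7 inches = 17.78 cm; × 2.8 = 49.78 → 50 rows.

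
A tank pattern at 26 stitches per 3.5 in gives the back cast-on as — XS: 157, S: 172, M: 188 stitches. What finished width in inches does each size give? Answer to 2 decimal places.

XS 21.13 inches; S 23.15 inches; M 25.31 inches.

26/3.5 = 7.429 sts per in.
XS: 157 / 7.429 = 21.135 → 21.13 in.
S: 172 / 7.429 = 23.154 → 23.15 in.
M: 188 / 7.429 = 25.308 → 25.31 in.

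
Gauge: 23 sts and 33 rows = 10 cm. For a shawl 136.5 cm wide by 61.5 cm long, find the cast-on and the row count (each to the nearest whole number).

Stitch gauge = 23/10 = 2.3 sts/cm; 136.5 × 2.3 = 313.95 → 314 sts.
Row gauge = 33/10 = 3.3 rows/cm; 61.5 × 3.3 = 202.95 → 203 rows.

Cast on 314 stitches and work 203 rows.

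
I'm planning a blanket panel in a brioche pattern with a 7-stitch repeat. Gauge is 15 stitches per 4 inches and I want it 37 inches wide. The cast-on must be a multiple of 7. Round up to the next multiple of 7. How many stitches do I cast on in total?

CO 140 sts.

15 / 4 = 3.75 sts per inch.
37 × 3.75 = 138.75 sts.
Next multiple of 7: 140.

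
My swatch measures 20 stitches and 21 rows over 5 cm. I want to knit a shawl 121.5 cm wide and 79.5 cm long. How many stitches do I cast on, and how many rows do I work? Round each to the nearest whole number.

Cast on 486 stitches and work 334 rows.

Stitch gauge = 20/5 = 4 sts/cm; 121.5 × 4 = 486.00 → 486 sts.
Row gauge = 21/5 = 4.2 rows/cm; 79.5 × 4.2 = 333.90 → 334 rows.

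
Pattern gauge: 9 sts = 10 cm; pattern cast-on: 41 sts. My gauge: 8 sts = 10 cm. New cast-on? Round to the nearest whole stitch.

Cast on 36 stitches.

Scale factor = 8 / 9 = 0.889.
41 × 8 / 9 = 36.44 sts.
→ 36 sts.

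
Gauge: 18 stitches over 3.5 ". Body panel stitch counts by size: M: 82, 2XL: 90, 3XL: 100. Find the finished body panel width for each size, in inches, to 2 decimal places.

M 15.94 inches; 2XL 17.50 inches; 3XL 19.44 inches.

18/3.5 = 5.143 sts per in.
M: 82 / 5.143 = 15.944 → 15.94 in.
2XL: 90 / 5.143 = 17.500 → 17.50 in.
3XL: 100 / 5.143 = 19.444 → 19.44 in.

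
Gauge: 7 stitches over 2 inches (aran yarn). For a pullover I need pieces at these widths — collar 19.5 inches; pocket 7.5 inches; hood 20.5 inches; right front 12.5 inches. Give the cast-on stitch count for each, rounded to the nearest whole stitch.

collar 68; pocket 26; hood 72; right front 44.

Rate = 7/2 = 3.5 sts per in.
collar: 19.5 × 3.5 = 68.25 → 68.
pocket: 7.5 × 3.5 = 26.25 → 26.
hood: 20.5 × 3.5 = 71.75 → 72.
right front: 12.5 × 3.5 = 43.75 → 44.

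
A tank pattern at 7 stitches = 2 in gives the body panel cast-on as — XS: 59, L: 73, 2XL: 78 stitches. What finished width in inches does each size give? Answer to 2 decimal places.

7/2 = 3.5 sts per in.
XS: 59 / 3.5 = 16.857 → 16.86 in.
L: 73 / 3.5 = 20.857 → 20.86 in.
2XL: 78 / 3.5 = 22.286 → 22.29 in.

XS 16.86 inches; L 20.86 inches; 2XL 22.29 inches.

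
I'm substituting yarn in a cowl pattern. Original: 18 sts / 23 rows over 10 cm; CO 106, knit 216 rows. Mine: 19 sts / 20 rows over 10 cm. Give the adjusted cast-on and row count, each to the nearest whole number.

Stitches: 106 × 19/18 = 111.89 → 112.
Rows: 216 × 20/23 = 187.83 → 188.

Cast on 112 stitches; work 188 rows.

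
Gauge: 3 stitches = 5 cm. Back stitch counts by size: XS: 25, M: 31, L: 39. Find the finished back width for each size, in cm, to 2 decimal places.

XS 41.67 cm; M 51.67 cm; L 65.00 cm.

3/5 = 0.6 sts per cm.
XS: 25 / 0.6 = 41.667 → 41.67 cm.
M: 31 / 0.6 = 51.667 → 51.67 cm.
L: 39 / 0.6 = 65.000 → 65.00 cm.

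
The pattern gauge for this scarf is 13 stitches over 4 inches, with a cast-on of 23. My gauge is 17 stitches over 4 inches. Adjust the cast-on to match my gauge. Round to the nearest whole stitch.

Cast on 30 stitches.

Scale factor = 17 / 13 = 1.308.
23 × 17 / 13 = 30.08 sts.
→ 30 sts.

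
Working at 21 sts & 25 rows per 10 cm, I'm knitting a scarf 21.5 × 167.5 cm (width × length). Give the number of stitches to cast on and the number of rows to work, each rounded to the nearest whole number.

Stitch gauge = 21/10 = 2.1 sts/cm; 21.5 × 2.1 = 45.15 → 45 sts.
Row gauge = 25/10 = 2.5 rows/cm; 167.5 × 2.5 = 418.75 → 419 rows.

Cast on 45 stitches and work 419 rows.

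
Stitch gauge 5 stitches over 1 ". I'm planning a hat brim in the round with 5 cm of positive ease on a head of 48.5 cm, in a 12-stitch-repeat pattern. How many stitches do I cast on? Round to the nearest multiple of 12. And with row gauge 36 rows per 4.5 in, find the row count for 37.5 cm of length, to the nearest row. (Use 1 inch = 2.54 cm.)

Finished = 48.5 + 5 = 53.5 cm.
53.5 cm × 1/2.54 = 21.06 inches.
5/1 = 5 sts per in; 21.06 × 5 = 105.31 sts.
Nearest multiple of 12 → 108.
37.5 cm = 14.76 inches; × 8 = 118.11 → 118 rows.

Cast on 108 stitches; work 118 rows.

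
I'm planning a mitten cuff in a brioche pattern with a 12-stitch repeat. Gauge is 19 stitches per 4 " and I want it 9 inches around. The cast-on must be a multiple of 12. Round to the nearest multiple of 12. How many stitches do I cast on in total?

48 stitches.

19 / 4 = 4.75 sts per inch.
9 × 4.75 = 42.75 sts.
Nearest multiple of 12: 48.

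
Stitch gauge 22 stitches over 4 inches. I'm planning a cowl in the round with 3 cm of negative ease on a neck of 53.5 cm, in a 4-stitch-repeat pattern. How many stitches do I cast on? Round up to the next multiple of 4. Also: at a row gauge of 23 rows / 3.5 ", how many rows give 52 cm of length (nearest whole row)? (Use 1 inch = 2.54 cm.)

Cast on 112 stitches; work 135 rows.

Finished = 53.5 − 3 = 50.5 cm.
50.5 cm × 1/2.54 = 19.88 inches.
22/4 = 5.5 sts per in; 19.88 × 5.5 = 109.35 sts.
Next multiple of 4 → 112.
52 cm = 20.47 inches; × 6.571 = 134.53 → 135 rows.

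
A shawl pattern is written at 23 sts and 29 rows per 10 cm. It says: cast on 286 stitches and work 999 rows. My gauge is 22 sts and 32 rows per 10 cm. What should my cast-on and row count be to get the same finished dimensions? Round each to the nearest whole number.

Cast on 274 stitches; work 1102 rows.

Stitches: 286 × 22/23 = 273.57 → 274.
Rows: 999 × 32/29 = 1102.34 → 1102.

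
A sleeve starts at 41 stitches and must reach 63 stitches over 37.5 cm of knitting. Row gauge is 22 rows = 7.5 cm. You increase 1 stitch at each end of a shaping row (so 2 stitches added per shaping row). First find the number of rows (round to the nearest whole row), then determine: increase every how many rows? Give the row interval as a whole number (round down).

Rows = 37.5 × 2.933 = 110.0 → 110 rows.
Stitches to add: 22 → 11 shaping rows (at 2 st each).
110 / 11 = 10.00 → every 10 rows.

Increase every 10th row.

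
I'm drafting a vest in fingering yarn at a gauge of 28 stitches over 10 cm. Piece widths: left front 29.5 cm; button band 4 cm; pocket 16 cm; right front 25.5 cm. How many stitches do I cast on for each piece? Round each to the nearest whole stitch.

Rate = 28/10 = 2.8 sts per cm.
left front: 29.5 × 2.8 = 82.60 → 83.
button band: 4 × 2.8 = 11.20 → 11.
pocket: 16 × 2.8 = 44.80 → 45.
right front: 25.5 × 2.8 = 71.40 → 71.

left front 83; button band 11; pocket 45; right front 71.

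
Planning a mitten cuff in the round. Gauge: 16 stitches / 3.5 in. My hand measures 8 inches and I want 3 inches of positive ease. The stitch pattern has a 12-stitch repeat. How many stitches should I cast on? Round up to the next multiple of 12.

Finished = 8 + 3 = 11 inches.
16 / 3.5 = 4.571 sts/in.
11 × 4.571 = 50.29 sts.
Next multiple of 12: 60.

60 stitches.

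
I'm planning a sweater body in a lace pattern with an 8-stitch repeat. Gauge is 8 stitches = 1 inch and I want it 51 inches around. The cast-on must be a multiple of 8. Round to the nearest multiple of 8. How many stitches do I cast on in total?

Cast on 408 stitches.

8 / 1 = 8 sts per inch.
51 × 8 = 408.00 sts.
Nearest multiple of 8: 408.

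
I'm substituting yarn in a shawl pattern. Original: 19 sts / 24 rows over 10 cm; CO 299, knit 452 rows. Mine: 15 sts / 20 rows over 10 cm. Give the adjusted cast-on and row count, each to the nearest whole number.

Cast on 236 stitches; work 377 rows.

Stitches: 299 × 15/19 = 236.05 → 236.
Rows: 452 × 20/24 = 376.67 → 377.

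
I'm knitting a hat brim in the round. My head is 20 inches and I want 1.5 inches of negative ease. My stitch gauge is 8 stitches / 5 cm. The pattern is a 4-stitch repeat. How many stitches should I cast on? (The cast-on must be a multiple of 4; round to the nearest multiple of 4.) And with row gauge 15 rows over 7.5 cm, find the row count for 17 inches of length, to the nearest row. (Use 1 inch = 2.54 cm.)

Finished = 20 − 1.5 = 18.5 inches.
18.5 inches × 2.54 = 46.99 cm.
8/5 = 1.6 sts per cm; 46.99 × 1.6 = 75.18 sts.
Nearest multiple of 4 → 76.
17 inches = 43.18 cm; × 2 = 86.36 → 86 rows.

Cast on 76 stitches; work 86 rows.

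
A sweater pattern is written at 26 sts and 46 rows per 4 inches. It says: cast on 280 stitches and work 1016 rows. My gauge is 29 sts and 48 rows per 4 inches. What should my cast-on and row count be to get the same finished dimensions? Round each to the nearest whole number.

Stitches: 280 × 29/26 = 312.31 → 312.
Rows: 1016 × 48/46 = 1060.17 → 1060.

Cast on 312 stitches; work 1060 rows.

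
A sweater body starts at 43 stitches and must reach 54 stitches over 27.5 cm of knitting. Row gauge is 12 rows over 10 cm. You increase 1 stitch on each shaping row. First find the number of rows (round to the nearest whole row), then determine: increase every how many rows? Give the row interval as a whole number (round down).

Increase every 3rd row.

Rows = 27.5 × 1.2 = 33.0 → 33 rows.
Stitches to add: 11 → 11 shaping rows (at 1 st each).
33 / 11 = 3.00 → every 3 rows.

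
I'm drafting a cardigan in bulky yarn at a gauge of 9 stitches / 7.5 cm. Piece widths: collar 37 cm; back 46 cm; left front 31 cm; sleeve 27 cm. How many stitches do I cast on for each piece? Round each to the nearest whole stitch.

Rate = 9/7.5 = 1.2 sts per cm.
collar: 37 × 1.2 = 44.40 → 44.
back: 46 × 1.2 = 55.20 → 55.
left front: 31 × 1.2 = 37.20 → 37.
sleeve: 27 × 1.2 = 32.40 → 32.

collar 44; back 55; left front 37; sleeve 32.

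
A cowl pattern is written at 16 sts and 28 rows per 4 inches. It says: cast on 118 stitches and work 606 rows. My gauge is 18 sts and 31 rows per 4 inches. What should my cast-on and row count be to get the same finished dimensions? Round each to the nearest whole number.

Stitches: 118 × 18/16 = 132.75 → 133.
Rows: 606 × 31/28 = 670.93 → 671.

Cast on 133 stitches; work 671 rows.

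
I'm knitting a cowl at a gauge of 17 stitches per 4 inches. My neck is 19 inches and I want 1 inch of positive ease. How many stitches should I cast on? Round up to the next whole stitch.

85 stitches.

Finished = 19 + 1 = 20 in.
17 / 4 = 4.25 sts per inch.
20.00 × 4.25 = 85.00 sts.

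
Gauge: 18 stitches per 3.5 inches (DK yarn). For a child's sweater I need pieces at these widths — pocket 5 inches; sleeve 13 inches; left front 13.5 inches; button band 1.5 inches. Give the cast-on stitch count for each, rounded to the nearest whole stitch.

Rate = 18/3.5 = 5.143 sts per in.
pocket: 5 × 5.143 = 25.71 → 26.
sleeve: 13 × 5.143 = 66.86 → 67.
left front: 13.5 × 5.143 = 69.43 → 69.
button band: 1.5 × 5.143 = 7.71 → 8.

pocket 26; sleeve 67; left front 69; button band 8.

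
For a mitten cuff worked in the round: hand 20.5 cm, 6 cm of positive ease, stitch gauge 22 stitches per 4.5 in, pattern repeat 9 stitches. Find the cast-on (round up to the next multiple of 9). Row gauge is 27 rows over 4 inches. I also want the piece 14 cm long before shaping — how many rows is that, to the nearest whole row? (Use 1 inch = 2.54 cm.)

Cast on 54 stitches; work 37 rows.

Finished = 20.5 + 6 = 26.5 cm.
26.5 cm × 1/2.54 = 10.43 inches.
22/4.5 = 4.889 sts per in; 10.43 × 4.889 = 51.01 sts.
Next multiple of 9 → 54.
14 cm = 5.51 inches; × 6.75 = 37.20 → 37 rows.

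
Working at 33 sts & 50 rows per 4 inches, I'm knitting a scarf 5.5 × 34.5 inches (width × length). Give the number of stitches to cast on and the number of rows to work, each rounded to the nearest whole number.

Cast on 45 stitches and work 431 rows.

Stitch gauge = 33/4 = 8.25 sts/in; 5.5 × 8.25 = 45.38 → 45 sts.
Row gauge = 50/4 = 12.5 rows/in; 34.5 × 12.5 = 431.25 → 431 rows.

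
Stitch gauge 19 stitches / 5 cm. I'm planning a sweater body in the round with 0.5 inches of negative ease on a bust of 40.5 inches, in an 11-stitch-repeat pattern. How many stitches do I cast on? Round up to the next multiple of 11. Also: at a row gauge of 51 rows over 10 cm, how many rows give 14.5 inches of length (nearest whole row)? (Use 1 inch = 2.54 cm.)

Cast on 396 stitches; work 188 rows.

Finished = 40.5 − 0.5 = 40 inches.
40 inches × 2.54 = 101.60 cm.
19/5 = 3.8 sts per cm; 101.60 × 3.8 = 386.08 sts.
Next multiple of 11 → 396.
14.5 inches = 36.83 cm; × 5.1 = 187.83 → 188 rows.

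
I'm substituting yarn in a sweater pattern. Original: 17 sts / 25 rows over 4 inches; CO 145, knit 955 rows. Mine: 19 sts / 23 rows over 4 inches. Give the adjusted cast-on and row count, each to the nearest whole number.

Cast on 162 stitches; work 879 rows.

Stitches: 145 × 19/17 = 162.06 → 162.
Rows: 955 × 23/25 = 878.60 → 879.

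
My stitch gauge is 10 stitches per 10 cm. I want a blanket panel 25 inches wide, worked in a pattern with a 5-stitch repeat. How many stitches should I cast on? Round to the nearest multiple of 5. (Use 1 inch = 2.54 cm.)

Cast on 65 stitches.

25 in = 25 × 2.54 = 63.50 cm.
10 / 10 = 1 sts/cm.
63.50 × 1 = 63.50 sts.
→ 65.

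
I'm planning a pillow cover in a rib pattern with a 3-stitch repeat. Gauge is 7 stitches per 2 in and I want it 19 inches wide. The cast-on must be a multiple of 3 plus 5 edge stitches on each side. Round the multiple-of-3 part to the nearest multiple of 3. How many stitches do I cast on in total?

CO 67 sts.

7 / 2 = 3.5 sts per inch.
19 × 3.5 = 66.50 sts.
Less 10 edge sts → 56.50 for the repeat.
Nearest multiple of 3: 57.
Add back 10 edge sts → 67.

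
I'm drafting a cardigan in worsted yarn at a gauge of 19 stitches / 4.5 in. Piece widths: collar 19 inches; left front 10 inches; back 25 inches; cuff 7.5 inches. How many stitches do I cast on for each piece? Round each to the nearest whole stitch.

collar 80; left front 42; back 106; cuff 32.

Rate = 19/4.5 = 4.222 sts per in.
collar: 19 × 4.222 = 80.22 → 80.
left front: 10 × 4.222 = 42.22 → 42.
back: 25 × 4.222 = 105.56 → 106.
cuff: 7.5 × 4.222 = 31.67 → 32.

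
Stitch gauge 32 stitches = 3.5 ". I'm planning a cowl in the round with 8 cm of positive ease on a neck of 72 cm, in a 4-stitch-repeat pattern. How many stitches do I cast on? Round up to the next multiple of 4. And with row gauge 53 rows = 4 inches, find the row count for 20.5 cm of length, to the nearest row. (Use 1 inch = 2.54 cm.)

Cast on 288 stitches; work 107 rows.

Finished = 72 + 8 = 80 cm.
80 cm × 1/2.54 = 31.50 inches.
32/3.5 = 9.143 sts per in; 31.50 × 9.143 = 287.96 sts.
Next multiple of 4 → 288.
20.5 cm = 8.07 inches; × 13.25 = 106.94 → 107 rows.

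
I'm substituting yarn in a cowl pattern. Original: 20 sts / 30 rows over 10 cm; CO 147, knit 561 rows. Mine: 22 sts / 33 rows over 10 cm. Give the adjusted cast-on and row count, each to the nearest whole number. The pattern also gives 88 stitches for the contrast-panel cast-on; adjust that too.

Stitches: 147 × 22/20 = 161.70 → 162.
Rows: 561 × 33/30 = 617.10 → 617.
contrast-panel cast-on: 88 × 22/20 = 96.80 → 97.

Cast on 162 stitches; work 617 rows; contrast-panel cast-on 97 stitches.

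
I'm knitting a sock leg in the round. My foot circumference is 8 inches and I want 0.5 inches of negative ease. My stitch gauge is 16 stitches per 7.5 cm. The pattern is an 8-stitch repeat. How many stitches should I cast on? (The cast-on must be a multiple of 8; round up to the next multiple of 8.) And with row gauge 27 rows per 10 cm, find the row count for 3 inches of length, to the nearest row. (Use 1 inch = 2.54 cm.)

Finished = 8 − 0.5 = 7.5 inches.
7.5 inches × 2.54 = 19.05 cm.
16/7.5 = 2.133 sts per cm; 19.05 × 2.133 = 40.64 sts.
Next multiple of 8 → 48.
3 inches = 7.62 cm; × 2.7 = 20.57 → 21 rows.

Cast on 48 stitches; work 21 rows.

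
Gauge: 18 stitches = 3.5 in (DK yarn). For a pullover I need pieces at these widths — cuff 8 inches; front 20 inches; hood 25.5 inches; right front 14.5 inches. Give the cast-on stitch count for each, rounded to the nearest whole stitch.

Rate = 18/3.5 = 5.143 sts per in.
cuff: 8 × 5.143 = 41.14 → 41.
front: 20 × 5.143 = 102.86 → 103.
hood: 25.5 × 5.143 = 131.14 → 131.
right front: 14.5 × 5.143 = 74.57 → 75.

cuff 41; front 103; hood 131; right front 75.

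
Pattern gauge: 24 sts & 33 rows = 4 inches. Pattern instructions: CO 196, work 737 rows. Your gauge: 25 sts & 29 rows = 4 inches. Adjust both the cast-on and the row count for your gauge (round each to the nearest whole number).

Cast on 204 stitches; work 648 rows.

Stitches: 196 × 25/24 = 204.17 → 204.
Rows: 737 × 29/33 = 647.67 → 648.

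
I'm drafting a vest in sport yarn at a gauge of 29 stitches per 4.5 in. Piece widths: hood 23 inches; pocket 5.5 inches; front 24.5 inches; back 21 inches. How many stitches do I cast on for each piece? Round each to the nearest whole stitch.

Rate = 29/4.5 = 6.444 sts per in.
hood: 23 × 6.444 = 148.22 → 148.
pocket: 5.5 × 6.444 = 35.44 → 35.
front: 24.5 × 6.444 = 157.89 → 158.
back: 21 × 6.444 = 135.33 → 135.

hood 148; pocket 35; front 158; back 135.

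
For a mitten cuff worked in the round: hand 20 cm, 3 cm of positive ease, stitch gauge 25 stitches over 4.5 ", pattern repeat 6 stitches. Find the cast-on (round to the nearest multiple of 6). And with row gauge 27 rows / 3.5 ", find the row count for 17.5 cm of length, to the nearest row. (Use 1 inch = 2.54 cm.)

Finished = 20 + 3 = 23 cm.
23 cm × 1/2.54 = 9.06 inches.
25/4.5 = 5.556 sts per in; 9.06 × 5.556 = 50.31 sts.
Nearest multiple of 6 → 48.
17.5 cm = 6.89 inches; × 7.714 = 53.15 → 53 rows.

Cast on 48 stitches; work 53 rows.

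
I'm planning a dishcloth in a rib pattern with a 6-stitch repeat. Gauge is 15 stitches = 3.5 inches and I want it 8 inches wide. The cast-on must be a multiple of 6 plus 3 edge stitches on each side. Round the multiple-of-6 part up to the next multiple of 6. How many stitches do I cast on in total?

CO 36 sts.

15 / 3.5 = 4.286 sts per inch.
8 × 4.286 = 34.29 sts.
Less 6 edge sts → 28.29 for the repeat.
Next multiple of 6: 30.
Add back 6 edge sts → 36.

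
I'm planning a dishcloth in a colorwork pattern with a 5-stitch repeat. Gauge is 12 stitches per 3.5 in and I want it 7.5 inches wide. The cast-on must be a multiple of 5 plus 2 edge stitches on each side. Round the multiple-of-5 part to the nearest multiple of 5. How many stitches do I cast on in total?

12 / 3.5 = 3.429 sts per inch.
7.5 × 3.429 = 25.71 sts.
Less 4 edge sts → 21.71 for the repeat.
Nearest multiple of 5: 20.
Add back 4 edge sts → 24.

CO 24 sts.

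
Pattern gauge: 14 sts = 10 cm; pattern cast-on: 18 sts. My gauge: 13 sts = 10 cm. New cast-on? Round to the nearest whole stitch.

Cast on 17 stitches.

Scale factor = 13 / 14 = 0.929.
18 × 13 / 14 = 16.71 sts.
→ 17 sts.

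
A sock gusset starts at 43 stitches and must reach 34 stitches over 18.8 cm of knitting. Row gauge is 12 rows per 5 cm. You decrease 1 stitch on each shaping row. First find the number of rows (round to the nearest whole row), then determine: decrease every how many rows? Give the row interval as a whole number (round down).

Rows = 18.8 × 2.4 = 45.1 → 45 rows.
Stitches to remove: 9 → 9 shaping rows (at 1 st each).
45 / 9 = 5.00 → every 5 rows.

Decrease every 5th row.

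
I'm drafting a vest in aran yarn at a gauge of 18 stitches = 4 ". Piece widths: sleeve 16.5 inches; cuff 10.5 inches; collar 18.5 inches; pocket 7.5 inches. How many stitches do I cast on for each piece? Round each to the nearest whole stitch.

Rate = 18/4 = 4.5 sts per in.
sleeve: 16.5 × 4.5 = 74.25 → 74.
cuff: 10.5 × 4.5 = 47.25 → 47.
collar: 18.5 × 4.5 = 83.25 → 83.
pocket: 7.5 × 4.5 = 33.75 → 34.

sleeve 74; cuff 47; collar 83; pocket 34.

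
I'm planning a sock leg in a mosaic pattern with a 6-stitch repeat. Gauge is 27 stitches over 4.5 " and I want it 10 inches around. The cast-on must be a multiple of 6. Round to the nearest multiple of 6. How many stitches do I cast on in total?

Cast on 60 stitches.

27 / 4.5 = 6 sts per inch.
10 × 6 = 60.00 sts.
Nearest multiple of 6: 60.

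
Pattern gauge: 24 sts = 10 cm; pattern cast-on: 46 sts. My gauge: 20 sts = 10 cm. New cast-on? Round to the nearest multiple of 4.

Cast on 40 stitches.

Scale factor = 20 / 24 = 0.833.
46 × 20 / 24 = 38.33 sts.
→ 40 sts.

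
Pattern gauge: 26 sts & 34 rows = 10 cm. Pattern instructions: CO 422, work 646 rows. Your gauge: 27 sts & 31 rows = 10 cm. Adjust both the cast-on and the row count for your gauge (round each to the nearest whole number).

Stitches: 422 × 27/26 = 438.23 → 438.
Rows: 646 × 31/34 = 589.00 → 589.

Cast on 438 stitches; work 589 rows.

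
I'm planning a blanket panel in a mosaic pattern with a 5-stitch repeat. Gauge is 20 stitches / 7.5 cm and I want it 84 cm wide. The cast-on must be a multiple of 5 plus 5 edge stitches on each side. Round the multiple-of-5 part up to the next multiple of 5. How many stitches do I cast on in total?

225 stitches.

20 / 7.5 = 2.667 sts per cm.
84 × 2.667 = 224.00 sts.
Less 10 edge sts → 214.00 for the repeat.
Next multiple of 5: 215.
Add back 10 edge sts → 225.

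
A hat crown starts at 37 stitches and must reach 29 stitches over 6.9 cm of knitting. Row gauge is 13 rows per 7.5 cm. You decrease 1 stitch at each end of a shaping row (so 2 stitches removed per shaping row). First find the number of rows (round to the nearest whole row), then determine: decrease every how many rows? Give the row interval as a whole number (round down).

Rows = 6.9 × 1.733 = 12.0 → 12 rows.
Stitches to remove: 8 → 4 shaping rows (at 2 st each).
12 / 4 = 3.00 → every 3 rows.

Decrease every 3rd row.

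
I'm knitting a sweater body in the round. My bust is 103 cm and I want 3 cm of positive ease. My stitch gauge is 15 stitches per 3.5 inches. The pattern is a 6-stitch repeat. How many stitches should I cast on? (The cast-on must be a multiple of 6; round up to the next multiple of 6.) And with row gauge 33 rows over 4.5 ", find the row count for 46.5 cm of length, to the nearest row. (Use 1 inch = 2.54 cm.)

Cast on 180 stitches; work 134 rows.

Finished = 103 + 3 = 106 cm.
106 cm × 1/2.54 = 41.73 inches.
15/3.5 = 4.286 sts per in; 41.73 × 4.286 = 178.85 sts.
Next multiple of 6 → 180.
46.5 cm = 18.31 inches; × 7.333 = 134.25 → 134 rows.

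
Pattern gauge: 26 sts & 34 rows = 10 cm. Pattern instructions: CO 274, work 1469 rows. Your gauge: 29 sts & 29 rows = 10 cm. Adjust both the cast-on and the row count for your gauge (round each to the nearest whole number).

Cast on 306 stitches; work 1253 rows.

Stitches: 274 × 29/26 = 305.62 → 306.
Rows: 1469 × 29/34 = 1252.97 → 1253.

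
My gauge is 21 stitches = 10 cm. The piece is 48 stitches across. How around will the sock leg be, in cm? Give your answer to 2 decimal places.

22.86 cm.

21 stitches / 10 cm = 2.1 stitches per cm.
48 / 2.1 = 22.857 cm.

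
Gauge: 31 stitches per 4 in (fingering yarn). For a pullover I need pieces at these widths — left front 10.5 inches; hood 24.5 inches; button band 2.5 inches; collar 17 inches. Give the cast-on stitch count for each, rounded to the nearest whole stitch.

left front 81; hood 190; button band 19; collar 132.

Rate = 31/4 = 7.75 sts per in.
left front: 10.5 × 7.75 = 81.38 → 81.
hood: 24.5 × 7.75 = 189.88 → 190.
button band: 2.5 × 7.75 = 19.38 → 19.
collar: 17 × 7.75 = 131.75 → 132.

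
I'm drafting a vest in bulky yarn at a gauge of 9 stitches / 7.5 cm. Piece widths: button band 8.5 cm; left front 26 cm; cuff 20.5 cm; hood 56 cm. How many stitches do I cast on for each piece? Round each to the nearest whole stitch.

button band 10; left front 31; cuff 25; hood 67.

Rate = 9/7.5 = 1.2 sts per cm.
button band: 8.5 × 1.2 = 10.20 → 10.
left front: 26 × 1.2 = 31.20 → 31.
cuff: 20.5 × 1.2 = 24.60 → 25.
hood: 56 × 1.2 = 67.20 → 67.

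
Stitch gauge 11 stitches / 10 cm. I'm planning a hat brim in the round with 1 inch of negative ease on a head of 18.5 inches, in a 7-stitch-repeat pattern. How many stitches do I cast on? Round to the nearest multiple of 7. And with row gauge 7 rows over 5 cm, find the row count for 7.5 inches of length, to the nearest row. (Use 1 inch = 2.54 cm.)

Cast on 49 stitches; work 27 rows.

Finished = 18.5 − 1 = 17.5 inches.
17.5 inches × 2.54 = 44.45 cm.
11/10 = 1.1 sts per cm; 44.45 × 1.1 = 48.90 sts.
Nearest multiple of 7 → 49.
7.5 inches = 19.05 cm; × 1.4 = 26.67 → 27 rows.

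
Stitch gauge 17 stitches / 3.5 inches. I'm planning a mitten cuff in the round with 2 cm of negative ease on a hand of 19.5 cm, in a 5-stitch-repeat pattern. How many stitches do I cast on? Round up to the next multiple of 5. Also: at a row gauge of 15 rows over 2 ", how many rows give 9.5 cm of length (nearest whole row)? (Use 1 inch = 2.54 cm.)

Finished = 19.5 − 2 = 17.5 cm.
17.5 cm × 1/2.54 = 6.89 inches.
17/3.5 = 4.857 sts per in; 6.89 × 4.857 = 33.46 sts.
Next multiple of 5 → 35.
9.5 cm = 3.74 inches; × 7.5 = 28.05 → 28 rows.

Cast on 35 stitches; work 28 rows.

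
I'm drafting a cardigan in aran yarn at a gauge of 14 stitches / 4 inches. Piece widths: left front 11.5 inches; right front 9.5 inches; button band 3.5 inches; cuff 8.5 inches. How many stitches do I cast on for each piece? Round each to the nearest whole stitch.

Rate = 14/4 = 3.5 sts per in.
left front: 11.5 × 3.5 = 40.25 → 40.
right front: 9.5 × 3.5 = 33.25 → 33.
button band: 3.5 × 3.5 = 12.25 → 12.
cuff: 8.5 × 3.5 = 29.75 → 30.

left front 40; right front 33; button band 12; cuff 30.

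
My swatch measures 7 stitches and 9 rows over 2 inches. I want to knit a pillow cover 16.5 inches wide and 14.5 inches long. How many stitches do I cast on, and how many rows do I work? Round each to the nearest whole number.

Stitch gauge = 7/2 = 3.5 sts/in; 16.5 × 3.5 = 57.75 → 58 sts.
Row gauge = 9/2 = 4.5 rows/in; 14.5 × 4.5 = 65.25 → 65 rows.

Cast on 58 stitches and work 65 rows.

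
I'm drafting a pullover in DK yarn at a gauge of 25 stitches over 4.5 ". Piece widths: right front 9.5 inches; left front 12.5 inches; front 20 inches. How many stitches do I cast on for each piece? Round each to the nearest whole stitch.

right front 53; left front 69; front 111.

Rate = 25/4.5 = 5.556 sts per in.
right front: 9.5 × 5.556 = 52.78 → 53.
left front: 12.5 × 5.556 = 69.44 → 69.
front: 20 × 5.556 = 111.11 → 111.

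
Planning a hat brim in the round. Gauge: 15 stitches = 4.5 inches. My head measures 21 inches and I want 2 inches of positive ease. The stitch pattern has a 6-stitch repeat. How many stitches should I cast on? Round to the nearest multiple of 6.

Finished = 21 + 2 = 23 inches.
15 / 4.5 = 3.333 sts/in.
23 × 3.333 = 76.67 sts.
Nearest multiple of 6: 78.

CO 78 sts.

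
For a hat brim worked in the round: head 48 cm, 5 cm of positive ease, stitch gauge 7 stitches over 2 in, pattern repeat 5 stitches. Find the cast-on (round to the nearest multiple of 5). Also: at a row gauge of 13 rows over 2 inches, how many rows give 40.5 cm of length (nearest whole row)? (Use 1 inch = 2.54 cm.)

Cast on 75 stitches; work 104 rows.

Finished = 48 + 5 = 53 cm.
53 cm × 1/2.54 = 20.87 inches.
7/2 = 3.5 sts per in; 20.87 × 3.5 = 73.03 sts.
Nearest multiple of 5 → 75.
40.5 cm = 15.94 inches; × 6.5 = 103.64 → 104 rows.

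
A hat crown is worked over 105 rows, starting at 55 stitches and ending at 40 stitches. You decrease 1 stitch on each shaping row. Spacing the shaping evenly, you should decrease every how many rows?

Decrease every 7th row.

Stitches to remove: |40 − 55| = 15.
Shaping rows needed: 15 / 1 = 15.
105 rows / 15 = every 7 rows.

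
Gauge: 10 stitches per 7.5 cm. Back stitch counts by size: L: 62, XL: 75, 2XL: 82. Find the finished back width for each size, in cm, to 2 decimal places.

L 46.50 cm; XL 56.25 cm; 2XL 61.50 cm.

10/7.5 = 1.333 sts per cm.
L: 62 / 1.333 = 46.500 → 46.50 cm.
XL: 75 / 1.333 = 56.250 → 56.25 cm.
2XL: 82 / 1.333 = 61.500 → 61.50 cm.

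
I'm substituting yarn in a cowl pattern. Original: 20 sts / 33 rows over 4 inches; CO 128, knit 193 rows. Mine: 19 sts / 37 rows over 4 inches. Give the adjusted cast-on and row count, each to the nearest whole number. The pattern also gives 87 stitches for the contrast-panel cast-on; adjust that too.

Cast on 122 stitches; work 216 rows; contrast-panel cast-on 83 stitches.

Stitches: 128 × 19/20 = 121.60 → 122.
Rows: 193 × 37/33 = 216.39 → 216.
contrast-panel cast-on: 87 × 19/20 = 82.65 → 83.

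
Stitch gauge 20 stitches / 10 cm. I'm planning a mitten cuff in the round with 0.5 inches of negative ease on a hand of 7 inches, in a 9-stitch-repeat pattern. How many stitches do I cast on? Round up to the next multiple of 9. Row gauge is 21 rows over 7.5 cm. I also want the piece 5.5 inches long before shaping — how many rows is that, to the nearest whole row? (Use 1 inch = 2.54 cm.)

Cast on 36 stitches; work 39 rows.

Finished = 7 − 0.5 = 6.5 inches.
6.5 inches × 2.54 = 16.51 cm.
20/10 = 2 sts per cm; 16.51 × 2 = 33.02 sts.
Next multiple of 9 → 36.
5.5 inches = 13.97 cm; × 2.8 = 39.12 → 39 rows.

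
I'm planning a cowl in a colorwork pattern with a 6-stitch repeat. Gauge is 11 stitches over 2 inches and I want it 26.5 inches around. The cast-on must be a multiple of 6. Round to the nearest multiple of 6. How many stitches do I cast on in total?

144 stitches.

11 / 2 = 5.5 sts per inch.
26.5 × 5.5 = 145.75 sts.
Nearest multiple of 6: 144.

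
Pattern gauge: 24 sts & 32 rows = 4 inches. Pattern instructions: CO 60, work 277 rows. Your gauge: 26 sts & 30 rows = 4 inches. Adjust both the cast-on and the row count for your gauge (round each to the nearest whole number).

Cast on 65 stitches; work 260 rows.

Stitches: 60 × 26/24 = 65.00 → 65.
Rows: 277 × 30/32 = 259.69 → 260.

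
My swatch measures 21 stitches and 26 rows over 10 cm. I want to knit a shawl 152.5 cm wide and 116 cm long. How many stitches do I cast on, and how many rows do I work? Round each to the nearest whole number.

Cast on 320 stitches and work 302 rows.

Stitch gauge = 21/10 = 2.1 sts/cm; 152.5 × 2.1 = 320.25 → 320 sts.
Row gauge = 26/10 = 2.6 rows/cm; 116 × 2.6 = 301.60 → 302 rows.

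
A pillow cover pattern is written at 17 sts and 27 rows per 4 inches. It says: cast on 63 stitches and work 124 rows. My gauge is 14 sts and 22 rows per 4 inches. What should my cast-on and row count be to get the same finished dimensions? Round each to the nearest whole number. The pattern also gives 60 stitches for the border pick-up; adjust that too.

Cast on 52 stitches; work 101 rows; border pick-up 49 stitches.

Stitches: 63 × 14/17 = 51.88 → 52.
Rows: 124 × 22/27 = 101.04 → 101.
border pick-up: 60 × 14/17 = 49.41 → 49.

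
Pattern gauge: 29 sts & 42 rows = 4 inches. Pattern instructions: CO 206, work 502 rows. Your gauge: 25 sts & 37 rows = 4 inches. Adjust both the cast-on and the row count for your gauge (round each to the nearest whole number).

Stitches: 206 × 25/29 = 177.59 → 178.
Rows: 502 × 37/42 = 442.24 → 442.

Cast on 178 stitches; work 442 rows.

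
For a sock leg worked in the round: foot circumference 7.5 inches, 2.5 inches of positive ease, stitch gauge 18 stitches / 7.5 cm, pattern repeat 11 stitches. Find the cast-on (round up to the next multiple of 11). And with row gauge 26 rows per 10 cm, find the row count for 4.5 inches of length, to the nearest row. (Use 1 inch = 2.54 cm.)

Cast on 66 stitches; work 30 rows.

Finished = 7.5 + 2.5 = 10 inches.
10 inches × 2.54 = 25.40 cm.
18/7.5 = 2.4 sts per cm; 25.40 × 2.4 = 60.96 sts.
Next multiple of 11 → 66.
4.5 inches = 11.43 cm; × 2.6 = 29.72 → 30 rows.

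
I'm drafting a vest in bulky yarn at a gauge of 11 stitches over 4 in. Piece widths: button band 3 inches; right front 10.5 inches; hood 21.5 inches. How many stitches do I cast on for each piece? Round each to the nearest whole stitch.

Rate = 11/4 = 2.75 sts per in.
button band: 3 × 2.75 = 8.25 → 8.
right front: 10.5 × 2.75 = 28.88 → 29.
hood: 21.5 × 2.75 = 59.12 → 59.

button band 8; right front 29; hood 59.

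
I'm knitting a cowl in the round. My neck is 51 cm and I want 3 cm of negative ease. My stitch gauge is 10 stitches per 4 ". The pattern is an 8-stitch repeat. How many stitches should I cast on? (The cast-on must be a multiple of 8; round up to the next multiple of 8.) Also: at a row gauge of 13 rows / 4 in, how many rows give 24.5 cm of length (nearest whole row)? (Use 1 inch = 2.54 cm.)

Finished = 51 − 3 = 48 cm.
48 cm × 1/2.54 = 18.90 inches.
10/4 = 2.5 sts per in; 18.90 × 2.5 = 47.24 sts.
Next multiple of 8 → 48.
24.5 cm = 9.65 inches; × 3.25 = 31.35 → 31 rows.

Cast on 48 stitches; work 31 rows.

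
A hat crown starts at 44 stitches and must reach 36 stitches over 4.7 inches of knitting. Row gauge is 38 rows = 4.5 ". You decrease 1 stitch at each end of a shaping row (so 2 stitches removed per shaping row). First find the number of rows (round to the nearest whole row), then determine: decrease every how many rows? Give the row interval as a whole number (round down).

Rows = 4.7 × 8.444 = 39.7 → 40 rows.
Stitches to remove: 8 → 4 shaping rows (at 2 st each).
40 / 4 = 10.00 → every 10 rows.

Decrease every 10th row.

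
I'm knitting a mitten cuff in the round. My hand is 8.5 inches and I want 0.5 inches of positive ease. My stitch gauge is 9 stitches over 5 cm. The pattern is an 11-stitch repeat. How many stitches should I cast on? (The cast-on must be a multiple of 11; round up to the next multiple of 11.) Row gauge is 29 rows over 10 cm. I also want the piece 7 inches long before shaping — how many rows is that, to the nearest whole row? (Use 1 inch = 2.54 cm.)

Finished = 8.5 + 0.5 = 9 inches.
9 inches × 2.54 = 22.86 cm.
9/5 = 1.8 sts per cm; 22.86 × 1.8 = 41.15 sts.
Next multiple of 11 → 44.
7 inches = 17.78 cm; × 2.9 = 51.56 → 52 rows.

Cast on 44 stitches; work 52 rows.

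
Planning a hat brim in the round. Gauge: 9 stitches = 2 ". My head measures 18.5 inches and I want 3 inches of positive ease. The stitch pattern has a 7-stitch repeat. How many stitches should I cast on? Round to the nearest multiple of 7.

98 stitches.

Finished = 18.5 + 3 = 21.5 inches.
9 / 2 = 4.5 sts/in.
21.5 × 4.5 = 96.75 sts.
Nearest multiple of 7: 98.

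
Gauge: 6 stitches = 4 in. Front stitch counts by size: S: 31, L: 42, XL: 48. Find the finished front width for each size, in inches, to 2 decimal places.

6/4 = 1.5 sts per in.
S: 31 / 1.5 = 20.667 → 20.67 in.
L: 42 / 1.5 = 28.000 → 28.00 in.
XL: 48 / 1.5 = 32.000 → 32.00 in.

S 20.67 inches; L 28.00 inches; XL 32.00 inches.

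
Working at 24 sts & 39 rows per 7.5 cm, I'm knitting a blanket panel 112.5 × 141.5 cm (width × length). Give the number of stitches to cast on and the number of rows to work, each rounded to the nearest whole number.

Cast on 360 stitches and work 736 rows.

Stitch gauge = 24/7.5 = 3.2 sts/cm; 112.5 × 3.2 = 360.00 → 360 sts.
Row gauge = 39/7.5 = 5.2 rows/cm; 141.5 × 5.2 = 735.80 → 736 rows.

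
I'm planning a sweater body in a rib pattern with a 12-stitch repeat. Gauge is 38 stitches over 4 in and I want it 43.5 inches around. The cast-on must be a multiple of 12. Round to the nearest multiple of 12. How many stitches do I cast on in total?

Cast on 408 stitches.

38 / 4 = 9.5 sts per inch.
43.5 × 9.5 = 413.25 sts.
Nearest multiple of 12: 408.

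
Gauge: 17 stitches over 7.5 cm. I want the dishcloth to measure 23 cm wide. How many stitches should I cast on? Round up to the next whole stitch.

17 stitches / 7.5 cm = 2.267 stitches per cm.
23 × 2.267 = 52.13 stitches.
Round up → 53.

53 stitches.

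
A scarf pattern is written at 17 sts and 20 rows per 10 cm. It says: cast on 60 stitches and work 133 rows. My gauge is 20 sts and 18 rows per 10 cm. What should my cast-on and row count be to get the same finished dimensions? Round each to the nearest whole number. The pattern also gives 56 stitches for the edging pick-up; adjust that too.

Cast on 71 stitches; work 120 rows; edging pick-up 66 stitches.

Stitches: 60 × 20/17 = 70.59 → 71.
Rows: 133 × 18/20 = 119.70 → 120.
edging pick-up: 56 × 20/17 = 65.88 → 66.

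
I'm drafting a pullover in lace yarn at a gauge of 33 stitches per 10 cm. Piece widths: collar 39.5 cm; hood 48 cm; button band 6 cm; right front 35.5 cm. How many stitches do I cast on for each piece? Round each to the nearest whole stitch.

Rate = 33/10 = 3.3 sts per cm.
collar: 39.5 × 3.3 = 130.35 → 130.
hood: 48 × 3.3 = 158.40 → 158.
button band: 6 × 3.3 = 19.80 → 20.
right front: 35.5 × 3.3 = 117.15 → 117.

collar 130; hood 158; button band 20; right front 117.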